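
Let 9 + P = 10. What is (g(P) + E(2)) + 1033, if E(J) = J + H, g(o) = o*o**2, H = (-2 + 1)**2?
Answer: 1037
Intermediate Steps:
P = 1 (P = -9 + 10 = 1)
H = 1 (H = (-1)**2 = 1)
g(o) = o**3
E(J) = 1 + J (E(J) = J + 1 = 1 + J)
(g(P) + E(2)) + 1033 = (1**3 + (1 + 2)) + 1033 = (1 + 3) + 1033 = 4 + 1033 = 1037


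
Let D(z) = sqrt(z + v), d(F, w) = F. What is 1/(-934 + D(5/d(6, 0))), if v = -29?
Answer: -5604/5234305 - 13*I*sqrt(6)/5234305 ≈ -0.0010706 - 6.0836e-6*I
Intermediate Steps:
D(z) = sqrt(-29 + z) (D(z) = sqrt(z - 29) = sqrt(-29 + z))
1/(-934 + D(5/d(6, 0))) = 1/(-934 + sqrt(-29 + 5/6)) = 1/(-934 + sqrt(-169/6)) = 1/(-934 + 13*I*sqrt(6)/6)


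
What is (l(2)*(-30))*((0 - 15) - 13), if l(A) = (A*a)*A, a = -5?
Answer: -16800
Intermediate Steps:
l(A) = -5*A² (l(A) = (A*(-5))*A = (-5*A)*A = -5*A²)
(l(2)*(-30))*((0 - 15) - 13) = (-5*2²*(-30))*((0 - 15) - 13) = (-5*4*(-30))*(-15 - 13) = -20*(-30)*(-28) = 600*(-28) = -16800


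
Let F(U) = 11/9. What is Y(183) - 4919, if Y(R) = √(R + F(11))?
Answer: -4919 + √1658/3 ≈ -4905.4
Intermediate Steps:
F(U) = 11/9 (F(U) = 11*(⅑) = 11/9)
Y(R) = √(11/9 + R) (Y(R) = √(R + 11/9) = √(11/9 + R))
Y(183) - 4919 = √(11 + 9*183)/3 - 4919 = √(11 + 1647)/3 - 4919 = √1658/3 - 4919 = -4919 + √1658/3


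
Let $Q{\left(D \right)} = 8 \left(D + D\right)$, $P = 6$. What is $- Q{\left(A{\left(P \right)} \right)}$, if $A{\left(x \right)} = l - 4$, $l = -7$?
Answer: $176$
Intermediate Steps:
$A{\left(x \right)} = -11$ ($A{\left(x \right)} = -7 - 4 = -11$)
$Q{\left(D \right)} = 16 D$ ($Q{\left(D \right)} = 8 \cdot 2 D = 16 D$)
$- Q{\left(A{\left(P \right)} \right)} = - 16 \left(-11\right) = \left(-1\right) \left(-176\right) = 176$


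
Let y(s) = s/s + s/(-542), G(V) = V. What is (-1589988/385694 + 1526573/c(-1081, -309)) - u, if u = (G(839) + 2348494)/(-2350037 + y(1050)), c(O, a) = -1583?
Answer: -188095609995619420430/194418669267641081 ≈ -967.48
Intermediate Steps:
y(s) = 1 - s/542 (y(s) = 1 + s*(-1/542) = 1 - s/542)
u = -636669243/636860281 (u = (839 + 2348494)/(-2350037 + (1 - 1/542*1050)) = 2349333/(-2350037 + (1 - 525/271)) = 2349333/(-2350037 - 254/271) = 2349333/(-636860281/271) = 2349333*(-271/636860281) = -636669243/636860281 ≈ -0.99970)
(-1589988/385694 + 1526573/c(-1081, -309)) - u = (-1589988/385694 + 1526573/(-1583)) - 1*(-636669243/636860281) = (-1589988*1/385694 + 1526573*(-1/1583)) + 636669243/636860281 = (-794994/192847 - 1526573/1583) + 636669243/636860281 = -295653498833/305276801 + 636669243/636860281 = -188095609995619420430/194418669267641081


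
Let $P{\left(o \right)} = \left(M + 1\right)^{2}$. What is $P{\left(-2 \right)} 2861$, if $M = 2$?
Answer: $25749$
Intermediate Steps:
$P{\left(o \right)} = 9$ ($P{\left(o \right)} = \left(2 + 1\right)^{2} = 3^{2} = 9$)
$P{\left(-2 \right)} 2861 = 9 \cdot 2861 = 25749$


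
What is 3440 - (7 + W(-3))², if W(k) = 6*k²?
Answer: -281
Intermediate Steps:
3440 - (7 + W(-3))² = 3440 - (7 + 6*(-3)²)² = 3440 - (7 + 6*9)² = 3440 - (7 + 54)² = 3440 - 1*61² = 3440 - 1*3721 = 3440 - 3721 = -281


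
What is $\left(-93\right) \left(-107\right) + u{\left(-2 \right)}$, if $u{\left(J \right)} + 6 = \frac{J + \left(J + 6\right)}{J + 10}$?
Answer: $\frac{39781}{4} \approx 9945.3$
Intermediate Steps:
$u{\left(J \right)} = -6 + \frac{6 + 2 J}{10 + J}$ ($u{\left(J \right)} = -6 + \frac{J + \left(J + 6\right)}{J + 10} = -6 + \frac{J + \left(6 + J\right)}{10 + J} = -6 + \frac{6 + 2 J}{10 + J}$)
$\left(-93\right) \left(-107\right) + u{\left(-2 \right)} = \left(-93\right) \left(-107\right) + \frac{2 \left(-27 - -4\right)}{10 - 2} = 9951 + \frac{2 \left(-27 + 4\right)}{8} = 9951 + 2 \cdot \frac{1}{8} \left(-23\right) = 9951 - \frac{23}{4} = \frac{39781}{4}$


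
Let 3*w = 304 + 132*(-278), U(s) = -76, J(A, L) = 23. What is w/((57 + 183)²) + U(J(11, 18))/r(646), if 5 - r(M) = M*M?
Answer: -1896706139/9013917600 ≈ -0.21042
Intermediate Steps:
r(M) = 5 - M² (r(M) = 5 - M*M = 5 - M²)
w = -36392/3 (w = (304 + 132*(-278))/3 = (304 - 36696)/3 = (⅓)*(-36392) = -36392/3 ≈ -12131.)
w/((57 + 183)²) + U(J(11, 18))/r(646) = -36392/(3*(57 + 183)²) - 76/(5 - 1*646²) = -36392/(3*(240²)) - 76/(5 - 1*417316) = -36392/3/57600 - 76/(5 - 417316) = -36392/3*1/57600 - 76/(-417311) = -4549/21600 - 76*(-1/417311) = -4549/21600 + 76/417311 = -1896706139/9013917600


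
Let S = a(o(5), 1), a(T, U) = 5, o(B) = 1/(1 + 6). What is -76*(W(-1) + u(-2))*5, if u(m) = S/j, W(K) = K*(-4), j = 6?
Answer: -5510/3 ≈ -1836.7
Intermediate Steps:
o(B) = 1/7
S = 5
W(K) = -4*K
u(m) = 5/6
-76*(W(-1) + u(-2))*5 = -76*(-4*(-1) + 5/6)*5 = -76*(4 + 5/6)*5 = -1102*5/3 = -76*145/6 = -5510/3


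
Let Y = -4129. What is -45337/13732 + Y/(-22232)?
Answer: -237808189/76322456 ≈ -3.1158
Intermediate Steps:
-45337/13732 + Y/(-22232) = -45337/13732 - 4129/(-22232) = -45337*1/13732 - 4129*(-1/22232) = -45337/13732 + 4129/22232 = -237808189/76322456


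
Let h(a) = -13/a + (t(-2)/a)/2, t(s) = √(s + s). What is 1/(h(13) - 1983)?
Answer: -335296/665227265 - 13*I/665227265 ≈ -0.00050403 - 1.9542e-8*I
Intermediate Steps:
t(s) = √2*√s (t(s) = √(2*s) = √2*√s)
h(a) = -13/a + I/a (h(a) = -13/a + ((√2*√(-2))/a)/2 = -13/a + ((√2*(I*√2))/a)*(½) = -13/a + ((2*I)/a)*(½) = -13/a + (2*I/a)*(½) = -13/a + I/a)
1/(h(13) - 1983) = 1/((-13 + I)/13 - 1983) = 1/((-1 + I/13) - 1983) = 1/(-1984 + I/13) = 169*(-1984 - I/13)/665227265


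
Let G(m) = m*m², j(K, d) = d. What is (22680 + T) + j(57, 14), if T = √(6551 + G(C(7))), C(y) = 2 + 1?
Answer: 22694 + √6578 ≈ 22775.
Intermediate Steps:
C(y) = 3
G(m) = m³
T = √6578 (T = √(6551 + 3³) = √(6551 + 27) = √6578 ≈ 81.105)
(22680 + T) + j(57, 14) = (22680 + √6578) + 14 = 22694 + √6578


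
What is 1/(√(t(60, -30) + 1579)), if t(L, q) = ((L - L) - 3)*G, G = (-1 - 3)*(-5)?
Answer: √31/217 ≈ 0.025658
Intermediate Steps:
G = 20 (G = -4*(-5) = 20)
t(L, q) = -60 (t(L, q) = ((L - L) - 3)*20 = (0 - 3)*20 = -3*20 = -60)
1/(√(t(60, -30) + 1579)) = 1/(√(-60 + 1579)) = 1/(√1519) = 1/(7*√31) = √31/217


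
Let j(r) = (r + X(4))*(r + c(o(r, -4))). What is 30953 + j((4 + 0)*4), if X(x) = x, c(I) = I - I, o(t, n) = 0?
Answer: 31273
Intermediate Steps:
c(I) = 0
j(r) = r*(4 + r) (j(r) = (r + 4)*(r + 0) = (4 + r)*r = r*(4 + r))
30953 + j((4 + 0)*4) = 30953 + ((4 + 0)*4)*(4 + (4 + 0)*4) = 30953 + (4*4)*(4 + 4*4) = 30953 + 16*(4 + 16) = 30953 + 16*20 = 30953 + 320 = 31273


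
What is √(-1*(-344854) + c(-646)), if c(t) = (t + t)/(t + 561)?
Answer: 3*√957970/5 ≈ 587.26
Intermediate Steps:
c(t) = 2*t/(561 + t) (c(t) = (2*t)/(561 + t) = 2*t/(561 + t))
√(-1*(-344854) + c(-646)) = √(-1*(-344854) + 2*(-646)/(561 - 646)) = √(344854 + 2*(-646)/(-85)) = √(344854 + 2*(-646)*(-1/85)) = √(344854 + 76/5) = √(1724346/5) = 3*√957970/5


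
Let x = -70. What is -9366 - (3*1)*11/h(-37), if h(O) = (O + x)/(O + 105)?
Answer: -999918/107 ≈ -9345.0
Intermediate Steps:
h(O) = (-70 + O)/(105 + O) (h(O) = (O - 70)/(O + 105) = (-70 + O)/(105 + O))
-9366 - (3*1)*11/h(-37) = -9366 - (3*1)*11/((-70 - 37)/(105 - 37)) = -9366 - 3*11/(-107/68) = -9366 - 33/((1/68)*(-107)) = -9366 - 33/(-107/68) = -9366 - 33*(-68)/107 = -9366 - 1*(-2244/107) = -9366 + 2244/107 = -999918/107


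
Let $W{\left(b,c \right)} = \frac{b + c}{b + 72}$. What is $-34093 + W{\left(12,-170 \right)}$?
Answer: $- \frac{1431985}{42} \approx -34095.0$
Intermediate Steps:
$W{\left(b,c \right)} = \frac{b + c}{72 + b}$
$-34093 + W{\left(12,-170 \right)} = -34093 + \frac{12 - 170}{72 + 12} = -34093 + \frac{1}{84} \left(-158\right) = -34093 - \frac{79}{42} = - \frac{1431985}{42}$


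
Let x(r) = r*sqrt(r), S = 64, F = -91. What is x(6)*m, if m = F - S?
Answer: -930*sqrt(6) ≈ -2278.0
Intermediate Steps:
x(r) = r**(3/2)
m = -155 (m = -91 - 1*64 = -91 - 64 = -155)
x(6)*m = 6**(3/2)*(-155) = (6*sqrt(6))*(-155) = -930*sqrt(6)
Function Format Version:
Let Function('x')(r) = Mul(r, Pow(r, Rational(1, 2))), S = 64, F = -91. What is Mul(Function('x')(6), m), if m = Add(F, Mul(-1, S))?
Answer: Mul(-930, Pow(6, Rational(1, 2))) ≈ -2278.0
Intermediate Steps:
Function('x')(r) = Pow(r, Rational(3, 2))
m = -155 (m = Add(-91, Mul(-1, 64)) = Add(-91, -64) = -155)
Mul(Function('x')(6), m) = Mul(Pow(6, Rational(3, 2)), -155) = Mul(Mul(6, Pow(6, Rational(1, 2))), -155) = Mul(-930, Pow(6, Rational(1, 2)))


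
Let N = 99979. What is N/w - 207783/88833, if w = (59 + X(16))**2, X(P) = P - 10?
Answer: 2667850444/125106475 ≈ 21.325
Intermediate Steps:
X(P) = -10 + P
w = 4225 (w = (59 + (-10 + 16))**2 = (59 + 6)**2 = 65**2 = 4225)
N/w - 207783/88833 = 99979/4225 - 207783/88833 = 99979*(1/4225) - 207783*1/88833 = 99979/4225 - 69261/29611 = 2667850444/125106475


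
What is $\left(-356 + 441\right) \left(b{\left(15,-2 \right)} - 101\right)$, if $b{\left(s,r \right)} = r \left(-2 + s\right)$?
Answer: $-10795$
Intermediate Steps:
$\left(-356 + 441\right) \left(b{\left(15,-2 \right)} - 101\right) = \left(-356 + 441\right) \left(- 2 \left(-2 + 15\right) - 101\right) = 85 \left(\left(-2\right) 13 - 101\right) = 85 \left(-26 - 101\right) = 85 \left(-127\right) = -10795$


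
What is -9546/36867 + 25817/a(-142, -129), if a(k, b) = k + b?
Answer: -318127435/3330319 ≈ -95.525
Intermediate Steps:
a(k, b) = b + k
-9546/36867 + 25817/a(-142, -129) = -9546/36867 + 25817/(-129 - 142) = -9546*1/36867 + 25817/(-271) = -3182/12289 + 25817*(-1/271) = -3182/12289 - 25817/271 = -318127435/3330319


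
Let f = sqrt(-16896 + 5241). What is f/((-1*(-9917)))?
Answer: 3*I*sqrt(1295)/9917 ≈ 0.010886*I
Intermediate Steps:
f = 3*I*sqrt(1295) (f = sqrt(-11655) = 3*I*sqrt(1295) ≈ 107.96*I)
f/((-1*(-9917))) = (3*I*sqrt(1295))/((-1*(-9917))) = (3*I*sqrt(1295))/9917 = (3*I*sqrt(1295))*(1/9917) = 3*I*sqrt(1295)/9917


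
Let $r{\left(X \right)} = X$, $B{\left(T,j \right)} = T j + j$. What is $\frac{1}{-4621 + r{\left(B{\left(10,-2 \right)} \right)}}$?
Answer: $- \frac{1}{4643} \approx -0.00021538$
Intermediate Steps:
$B{\left(T,j \right)} = j + T j$
$\frac{1}{-4621 + r{\left(B{\left(10,-2 \right)} \right)}} = \frac{1}{-4621 - 2 \left(1 + 10\right)} = \frac{1}{-4621 - 22} = \frac{1}{-4643} = - \frac{1}{4643}$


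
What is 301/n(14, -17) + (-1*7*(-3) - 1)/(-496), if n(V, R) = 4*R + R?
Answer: -37749/10540 ≈ -3.5815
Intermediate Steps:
n(V, R) = 5*R
301/n(14, -17) + (-1*7*(-3) - 1)/(-496) = 301/((5*(-17))) + (-1*7*(-3) - 1)/(-496) = 301/(-85) + (-7*(-3) - 1)*(-1/496) = 301*(-1/85) + (21 - 1)*(-1/496) = -301/85 + 20*(-1/496) = -301/85 - 5/124 = -37749/10540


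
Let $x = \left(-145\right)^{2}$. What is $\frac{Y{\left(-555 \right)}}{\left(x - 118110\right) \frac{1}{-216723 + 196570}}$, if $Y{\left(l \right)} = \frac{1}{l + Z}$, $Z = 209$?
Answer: $- \frac{20153}{33591410} \approx -0.00059994$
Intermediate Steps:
$x = 21025$
$Y{\left(l \right)} = \frac{1}{209 + l}$ ($Y{\left(l \right)} = \frac{1}{l + 209} = \frac{1}{209 + l}$)
$\frac{Y{\left(-555 \right)}}{\left(x - 118110\right) \frac{1}{-216723 + 196570}} = \frac{1}{\left(209 - 555\right) \frac{21025 - 118110}{-216723 + 196570}} = \frac{1}{\left(-346\right) \left(- \frac{97085}{-20153}\right)} = - \frac{1}{346 \left(\left(-97085\right) \left(- \frac{1}{20153}\right)\right)} = - \frac{1}{346 \cdot \frac{97085}{20153}} = \left(- \frac{1}{346}\right) \frac{20153}{97085} = - \frac{20153}{33591410}$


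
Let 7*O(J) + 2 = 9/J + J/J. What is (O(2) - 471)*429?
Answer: -403689/2 ≈ -2.0184e+5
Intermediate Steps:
O(J) = -⅐ + 9/(7*J) (O(J) = -2/7 + (9/J + J/J)/7 = -2/7 + (9/J + 1)/7 = -2/7 + (1 + 9/J)/7 = -2/7 + (⅐ + 9/(7*J)) = -⅐ + 9/(7*J))
(O(2) - 471)*429 = ((⅐)*(9 - 1*2)/2 - 471)*429 = ((⅐)*(½)*(9 - 2) - 471)*429 = ((⅐)*(½)*7 - 471)*429 = (½ - 471)*429 = -941/2*429 = -403689/2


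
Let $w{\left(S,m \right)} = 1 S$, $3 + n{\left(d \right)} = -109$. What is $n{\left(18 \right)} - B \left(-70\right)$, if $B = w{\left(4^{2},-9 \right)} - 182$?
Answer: $-11732$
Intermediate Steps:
$n{\left(d \right)} = -112$ ($n{\left(d \right)} = -3 - 109 = -112$)
$w{\left(S,m \right)} = S$
$B = -166$ ($B = 4^{2} - 182 = 16 - 182 = -166$)
$n{\left(18 \right)} - B \left(-70\right) = -112 - \left(-166\right) \left(-70\right) = -112 - 11620 = -11732$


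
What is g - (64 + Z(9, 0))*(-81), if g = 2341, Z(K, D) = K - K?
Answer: 7525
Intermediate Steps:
Z(K, D) = 0
g - (64 + Z(9, 0))*(-81) = 2341 - (64 + 0)*(-81) = 2341 - 64*(-81) = 2341 - 1*(-5184) = 2341 + 5184 = 7525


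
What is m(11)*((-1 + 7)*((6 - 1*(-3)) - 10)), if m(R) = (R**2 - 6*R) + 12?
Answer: -402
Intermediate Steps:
m(R) = 12 + R**2 - 6*R
m(11)*((-1 + 7)*((6 - 1*(-3)) - 10)) = (12 + 11**2 - 6*11)*((-1 + 7)*((6 - 1*(-3)) - 10)) = (12 + 121 - 66)*(6*((6 + 3) - 10)) = 67*(6*(9 - 10)) = 67*(6*(-1)) = 67*(-6) = -402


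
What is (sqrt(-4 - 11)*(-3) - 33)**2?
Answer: 954 + 198*I*sqrt(15) ≈ 954.0 + 766.85*I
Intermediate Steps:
(sqrt(-4 - 11)*(-3) - 33)**2 = (sqrt(-15)*(-3) - 33)**2 = ((I*sqrt(15))*(-3) - 33)**2 = (-3*I*sqrt(15) - 33)**2 = (-33 - 3*I*sqrt(15))**2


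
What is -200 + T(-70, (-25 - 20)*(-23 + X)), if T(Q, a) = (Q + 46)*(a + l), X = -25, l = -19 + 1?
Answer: -51608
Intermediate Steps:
l = -18
T(Q, a) = (-18 + a)*(46 + Q) (T(Q, a) = (Q + 46)*(a - 18) = (46 + Q)*(-18 + a) = (-18 + a)*(46 + Q))
-200 + T(-70, (-25 - 20)*(-23 + X)) = -200 + (-828 - 18*(-70) + 46*((-25 - 20)*(-23 - 25)) - 70*(-25 - 20)*(-23 - 25)) = -200 + (-828 + 1260 + 46*(-45*(-48)) - (-3150)*(-48)) = -200 + (-828 + 1260 + 46*2160 - 70*2160) = -200 + (-828 + 1260 + 99360 - 151200) = -200 - 51408 = -51608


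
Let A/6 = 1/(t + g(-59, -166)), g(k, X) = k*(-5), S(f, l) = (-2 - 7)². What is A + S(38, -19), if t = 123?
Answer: 16932/209 ≈ 81.014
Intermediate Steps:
S(f, l) = 81 (S(f, l) = (-9)² = 81)
g(k, X) = -5*k
A = 3/209 (A = 6/(123 - 5*(-59)) = 6/(123 + 295) = 6/418 = 6*(1/418) = 3/209 ≈ 0.014354)
A + S(38, -19) = 3/209 + 81 = 16932/209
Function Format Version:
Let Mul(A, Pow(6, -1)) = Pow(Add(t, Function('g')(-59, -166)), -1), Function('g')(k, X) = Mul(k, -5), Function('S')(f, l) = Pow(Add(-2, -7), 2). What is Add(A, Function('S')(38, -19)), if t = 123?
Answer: Rational(16932, 209) ≈ 81.014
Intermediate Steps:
Function('S')(f, l) = 81 (Function('S')(f, l) = Pow(-9, 2) = 81)
Function('g')(k, X) = Mul(-5, k)
A = Rational(3, 209) (A = Mul(6, Pow(Add(123, Mul(-5, -59)), -1)) = Mul(6, Pow(Add(123, 295), -1)) = Mul(6, Pow(418, -1)) = Mul(6, Rational(1, 418)) = Rational(3, 209) ≈ 0.014354)
Add(A, Function('S')(38, -19)) = Add(Rational(3, 209), 81) = Rational(16932, 209)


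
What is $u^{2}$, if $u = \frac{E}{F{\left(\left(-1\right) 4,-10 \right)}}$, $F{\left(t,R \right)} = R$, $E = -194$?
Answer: $\frac{9409}{25} \approx 376.36$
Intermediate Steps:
$u = \frac{97}{5}$ ($u = - \frac{194}{-10} = \left(-194\right) \left(- \frac{1}{10}\right) = \frac{97}{5} \approx 19.4$)
$u^{2} = \left(\frac{97}{5}\right)^{2} = \frac{9409}{25}$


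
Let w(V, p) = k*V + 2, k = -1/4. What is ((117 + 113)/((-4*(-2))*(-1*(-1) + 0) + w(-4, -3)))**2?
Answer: 52900/121 ≈ 437.19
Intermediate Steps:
k = -1/4 (k = -1*1/4 = -1/4 ≈ -0.25000)
w(V, p) = 2 - V/4 (w(V, p) = -V/4 + 2 = 2 - V/4)
((117 + 113)/((-4*(-2))*(-1*(-1) + 0) + w(-4, -3)))**2 = ((117 + 113)/((-4*(-2))*(-1*(-1) + 0) + (2 - 1/4*(-4))))**2 = (230/(8*(1 + 0) + (2 + 1)))**2 = (230/(8*1 + 3))**2 = (230/(8 + 3))**2 = (230/11)**2 = 52900/121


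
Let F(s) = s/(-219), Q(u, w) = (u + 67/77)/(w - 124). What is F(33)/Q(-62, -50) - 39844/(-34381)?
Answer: 2874611222/3937896597 ≈ 0.72999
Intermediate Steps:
Q(u, w) = (67/77 + u)/(-124 + w) (Q(u, w) = (u + 67*(1/77))/(-124 + w) = (u + 67/77)/(-124 + w) = (67/77 + u)/(-124 + w))
F(s) = -s/219 (F(s) = s*(-1/219) = -s/219)
F(33)/Q(-62, -50) - 39844/(-34381) = (-1/219*33)/(((67/77 - 62)/(-124 - 50))) - 39844/(-34381) = -11/(73*(-4707/77/(-174))) - 39844*(-1/34381) = -11/(73*((-1/174*(-4707/77)))) + 39844/34381 = -11/(73*1569/4466) + 39844/34381 = -11/73*4466/1569 + 39844/34381 = -49126/114537 + 39844/34381 = 2874611222/3937896597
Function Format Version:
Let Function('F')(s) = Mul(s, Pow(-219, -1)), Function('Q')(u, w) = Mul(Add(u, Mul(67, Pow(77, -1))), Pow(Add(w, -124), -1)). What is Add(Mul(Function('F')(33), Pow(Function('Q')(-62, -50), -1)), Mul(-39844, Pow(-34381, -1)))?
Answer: Rational(2874611222, 3937896597) ≈ 0.72999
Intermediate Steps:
Function('Q')(u, w) = Mul(Pow(Add(-124, w), -1), Add(Rational(67, 77), u)) (Function('Q')(u, w) = Mul(Add(u, Mul(67, Rational(1, 77))), Pow(Add(-124, w), -1)) = Mul(Add(u, Rational(67, 77)), Pow(Add(-124, w), -1)) = Mul(Add(Rational(67, 77), u), Pow(Add(-124, w), -1)) = Mul(Pow(Add(-124, w), -1), Add(Rational(67, 77), u)))
Function('F')(s) = Mul(Rational(-1, 219), s) (Function('F')(s) = Mul(s, Rational(-1, 219)) = Mul(Rational(-1, 219), s))
Add(Mul(Function('F')(33), Pow(Function('Q')(-62, -50), -1)), Mul(-39844, Pow(-34381, -1))) = Add(Mul(Mul(Rational(-1, 219), 33), Pow(Mul(Pow(Add(-124, -50), -1), Add(Rational(67, 77), -62)), -1)), Mul(-39844, Pow(-34381, -1))) = Add(Mul(Rational(-11, 73), Pow(Mul(Pow(-174, -1), Rational(-4707, 77)), -1)), Mul(-39844, Rational(-1, 34381))) = Add(Mul(Rational(-11, 73), Pow(Mul(Rational(-1, 174), Rational(-4707, 77)), -1)), Rational(39844, 34381)) = Add(Mul(Rational(-11, 73), Pow(Rational(1569, 4466), -1)), Rational(39844, 34381)) = Add(Mul(Rational(-11, 73), Rational(4466, 1569)), Rational(39844, 34381)) = Add(Rational(-49126, 114537), Rational(39844, 34381)) = Rational(2874611222, 3937896597)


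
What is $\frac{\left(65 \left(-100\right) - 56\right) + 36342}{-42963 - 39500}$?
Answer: $- \frac{29786}{82463} \approx -0.3612$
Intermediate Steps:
$\frac{\left(65 \left(-100\right) - 56\right) + 36342}{-42963 - 39500} = \frac{\left(-6500 - 56\right) + 36342}{-82463} = \left(-6556 + 36342\right) \left(- \frac{1}{82463}\right) = 29786 \left(- \frac{1}{82463}\right) = - \frac{29786}{82463}$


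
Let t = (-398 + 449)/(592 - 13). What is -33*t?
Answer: -561/193 ≈ -2.9067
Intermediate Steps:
t = 17/193 (t = 51/579 = 51*(1/579) = 17/193 ≈ 0.088083)
-33*t = -33*17/193 = -561/193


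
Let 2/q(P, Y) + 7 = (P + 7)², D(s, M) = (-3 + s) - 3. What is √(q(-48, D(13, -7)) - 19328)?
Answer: I*√1504510755/279 ≈ 139.03*I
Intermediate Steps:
D(s, M) = -6 + s
q(P, Y) = 2/(-7 + (7 + P)²) (q(P, Y) = 2/(-7 + (P + 7)²) = 2/(-7 + (7 + P)²))
√(q(-48, D(13, -7)) - 19328) = √(2/(-7 + (7 - 48)²) - 19328) = √(2/(-7 + (-41)²) - 19328) = √(2/(-7 + 1681) - 19328) = √(2/1674 - 19328) = √(2*(1/1674) - 19328) = √(1/837 - 19328) = √(-16177535/837) = I*√1504510755/279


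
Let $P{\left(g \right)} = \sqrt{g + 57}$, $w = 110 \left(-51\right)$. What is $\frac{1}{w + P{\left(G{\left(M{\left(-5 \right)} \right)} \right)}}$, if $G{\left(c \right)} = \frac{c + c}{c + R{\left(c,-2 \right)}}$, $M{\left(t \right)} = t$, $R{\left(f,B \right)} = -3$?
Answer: $- \frac{22440}{125888167} - \frac{2 \sqrt{233}}{125888167} \approx -0.0001785$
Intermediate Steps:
$G{\left(c \right)} = \frac{2 c}{-3 + c}$ ($G{\left(c \right)} = \frac{c + c}{c - 3} = \frac{2 c}{-3 + c}$)
$w = -5610$
$P{\left(g \right)} = \sqrt{57 + g}$
$\frac{1}{w + P{\left(G{\left(M{\left(-5 \right)} \right)} \right)}} = \frac{1}{-5610 + \sqrt{57 + 2 \left(-5\right) \frac{1}{-3 - 5}}} = \frac{1}{-5610 + \sqrt{57 + 2 \left(-5\right) \frac{1}{-8}}} = \frac{1}{-5610 + \sqrt{57 + 2 \left(-5\right) \left(- \frac{1}{8}\right)}} = \frac{1}{-5610 + \sqrt{57 + \frac{5}{4}}} = \frac{1}{-5610 + \sqrt{\frac{233}{4}}} = \frac{1}{-5610 + \frac{\sqrt{233}}{2}}$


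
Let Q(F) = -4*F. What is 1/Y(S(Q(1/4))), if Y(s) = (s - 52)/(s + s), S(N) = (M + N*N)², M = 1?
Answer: -⅙ ≈ -0.16667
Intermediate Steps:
S(N) = (1 + N²)² (S(N) = (1 + N*N)² = (1 + N²)²)
Y(s) = (-52 + s)/(2*s) (Y(s) = (-52 + s)/((2*s)) = (-52 + s)*(1/(2*s)) = (-52 + s)/(2*s))
1/Y(S(Q(1/4))) = 1/((-52 + (1 + (-4/4)²)²)/(2*((1 + (-4/4)²)²))) = 1/((-52 + (1 + (-4*¼)²)²)/(2*((1 + (-4*¼)²)²))) = 1/((-52 + (1 + (-1)²)²)/(2*((1 + (-1)²)²))) = 1/((-52 + (1 + 1)²)/(2*((1 + 1)²))) = 1/((-52 + 2²)/(2*(2²))) = 1/((½)*(-52 + 4)/4) = 1/((½)*(¼)*(-48)) = 1/(-6) = -⅙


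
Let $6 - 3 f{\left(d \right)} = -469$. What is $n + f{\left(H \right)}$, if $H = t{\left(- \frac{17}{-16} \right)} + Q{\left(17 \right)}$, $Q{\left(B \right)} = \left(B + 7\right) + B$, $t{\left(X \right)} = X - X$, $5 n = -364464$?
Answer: $- \frac{1091017}{15} \approx -72735.0$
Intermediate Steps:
$n = - \frac{364464}{5}$ ($n = \frac{1}{5} \left(-364464\right) = - \frac{364464}{5} \approx -72893.0$)
$t{\left(X \right)} = 0$
$Q{\left(B \right)} = 7 + 2 B$ ($Q{\left(B \right)} = \left(7 + B\right) + B = 7 + 2 B$)
$H = 41$ ($H = 0 + \left(7 + 2 \cdot 17\right) = 0 + \left(7 + 34\right) = 0 + 41 = 41$)
$f{\left(d \right)} = \frac{475}{3}$ ($f{\left(d \right)} = 2 - - \frac{469}{3} = 2 + \frac{469}{3} = \frac{475}{3}$)
$n + f{\left(H \right)} = - \frac{364464}{5} + \frac{475}{3} = - \frac{1091017}{15}$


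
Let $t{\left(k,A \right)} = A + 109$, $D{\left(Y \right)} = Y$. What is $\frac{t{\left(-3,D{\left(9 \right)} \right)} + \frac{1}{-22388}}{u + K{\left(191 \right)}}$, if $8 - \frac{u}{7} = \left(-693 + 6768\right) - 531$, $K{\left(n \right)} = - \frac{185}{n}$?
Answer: $- \frac{29681209}{9747757588} \approx -0.0030449$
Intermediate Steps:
$t{\left(k,A \right)} = 109 + A$
$u = -38752$ ($u = 56 - 7 \left(\left(-693 + 6768\right) - 531\right) = 56 - 7 \left(6075 - 531\right) = 56 - 38808 = -38752$)
$\frac{t{\left(-3,D{\left(9 \right)} \right)} + \frac{1}{-22388}}{u + K{\left(191 \right)}} = \frac{\left(109 + 9\right) + \frac{1}{-22388}}{-38752 - \frac{185}{191}} = \frac{118 - \frac{1}{22388}}{-38752 - \frac{185}{191}} = \frac{2641783}{22388 \left(-38752 - \frac{185}{191}\right)} = \frac{2641783}{22388 \left(- \frac{7401817}{191}\right)} = \frac{2641783}{22388} \left(- \frac{191}{7401817}\right) = - \frac{29681209}{9747757588}$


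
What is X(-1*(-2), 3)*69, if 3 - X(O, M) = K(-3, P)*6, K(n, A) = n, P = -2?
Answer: 1449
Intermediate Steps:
X(O, M) = 21 (X(O, M) = 3 - (-3)*6 = 3 - 1*(-18) = 3 + 18 = 21)
X(-1*(-2), 3)*69 = 21*69 = 1449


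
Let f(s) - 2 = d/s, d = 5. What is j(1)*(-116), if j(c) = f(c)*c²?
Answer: -812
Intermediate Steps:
f(s) = 2 + 5/s
j(c) = c²*(2 + 5/c) (j(c) = (2 + 5/c)*c² = c²*(2 + 5/c))
j(1)*(-116) = (1*(5 + 2*1))*(-116) = (1*(5 + 2))*(-116) = (1*7)*(-116) = 7*(-116) = -812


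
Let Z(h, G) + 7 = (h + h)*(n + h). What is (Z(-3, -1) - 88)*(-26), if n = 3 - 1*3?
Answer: 2002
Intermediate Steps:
n = 0 (n = 3 - 3 = 0)
Z(h, G) = -7 + 2*h² (Z(h, G) = -7 + (h + h)*(0 + h) = -7 + (2*h)*h = -7 + 2*h²)
(Z(-3, -1) - 88)*(-26) = ((-7 + 2*(-3)²) - 88)*(-26) = ((-7 + 2*9) - 88)*(-26) = ((-7 + 18) - 88)*(-26) = (11 - 88)*(-26) = -77*(-26) = 2002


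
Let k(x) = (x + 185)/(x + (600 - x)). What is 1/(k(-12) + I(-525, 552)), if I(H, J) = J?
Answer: 600/331373 ≈ 0.0018106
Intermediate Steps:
k(x) = 37/120 + x/600 (k(x) = (185 + x)/600 = (185 + x)*(1/600) = 37/120 + x/600)
1/(k(-12) + I(-525, 552)) = 1/((37/120 + (1/600)*(-12)) + 552) = 1/((37/120 - 1/50) + 552) = 1/(173/600 + 552) = 1/(331373/600) = 600/331373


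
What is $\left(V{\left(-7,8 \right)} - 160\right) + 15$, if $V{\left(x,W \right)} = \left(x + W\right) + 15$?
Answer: $-129$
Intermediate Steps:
$V{\left(x,W \right)} = 15 + W + x$ ($V{\left(x,W \right)} = \left(W + x\right) + 15 = 15 + W + x$)
$\left(V{\left(-7,8 \right)} - 160\right) + 15 = \left(\left(15 + 8 - 7\right) - 160\right) + 15 = \left(16 - 160\right) + 15 = -144 + 15 = -129$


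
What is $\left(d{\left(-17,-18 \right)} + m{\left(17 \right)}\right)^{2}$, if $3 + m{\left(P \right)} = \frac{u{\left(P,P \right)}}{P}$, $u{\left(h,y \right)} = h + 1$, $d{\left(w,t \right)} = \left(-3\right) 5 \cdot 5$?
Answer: $\frac{1710864}{289} \approx 5919.9$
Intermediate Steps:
$d{\left(w,t \right)} = -75$ ($d{\left(w,t \right)} = \left(-15\right) 5 = -75$)
$u{\left(h,y \right)} = 1 + h$
$m{\left(P \right)} = -3 + \frac{1 + P}{P}$
$\left(d{\left(-17,-18 \right)} + m{\left(17 \right)}\right)^{2} = \left(-75 - \left(2 - \frac{1}{17}\right)\right)^{2} = \left(-75 + \left(-2 + \frac{1}{17}\right)\right)^{2} = \left(-75 - \frac{33}{17}\right)^{2} = \left(- \frac{1308}{17}\right)^{2} = \frac{1710864}{289}$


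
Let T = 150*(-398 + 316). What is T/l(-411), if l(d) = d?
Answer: 4100/137 ≈ 29.927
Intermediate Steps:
T = -12300 (T = 150*(-82) = -12300)
T/l(-411) = -12300/(-411) = -12300*(-1/411) = 4100/137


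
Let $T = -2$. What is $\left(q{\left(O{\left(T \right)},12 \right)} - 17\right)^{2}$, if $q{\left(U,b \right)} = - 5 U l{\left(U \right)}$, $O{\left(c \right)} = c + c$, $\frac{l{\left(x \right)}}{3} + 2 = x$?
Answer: $142129$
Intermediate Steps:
$l{\left(x \right)} = -6 + 3 x$
$O{\left(c \right)} = 2 c$
$q{\left(U,b \right)} = - 5 U \left(-6 + 3 U\right)$
$\left(q{\left(O{\left(T \right)},12 \right)} - 17\right)^{2} = \left(15 \cdot 2 \left(-2\right) \left(2 - 2 \left(-2\right)\right) - 17\right)^{2} = \left(15 \left(-4\right) \left(2 - -4\right) - 17\right)^{2} = \left(15 \left(-4\right) \left(2 + 4\right) - 17\right)^{2} = \left(15 \left(-4\right) 6 - 17\right)^{2} = \left(-360 - 17\right)^{2} = \left(-377\right)^{2} = 142129$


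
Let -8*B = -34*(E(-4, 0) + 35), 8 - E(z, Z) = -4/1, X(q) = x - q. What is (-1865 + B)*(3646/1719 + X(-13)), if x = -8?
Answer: -81537301/6876 ≈ -11858.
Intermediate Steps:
X(q) = -8 - q
E(z, Z) = 12 (E(z, Z) = 8 - (-4)/1 = 8 - (-4) = 8 - 1*(-4) = 8 + 4 = 12)
B = 799/4 (B = -(-17)*(12 + 35)/4 = -(-17)*47/4 = -⅛*(-1598) = 799/4 ≈ 199.75)
(-1865 + B)*(3646/1719 + X(-13)) = (-1865 + 799/4)*(3646/1719 + (-8 - 1*(-13))) = -6661*(3646*(1/1719) + (-8 + 13))/4 = -6661*(3646/1719 + 5)/4 = -6661/4*12241/1719 = -81537301/6876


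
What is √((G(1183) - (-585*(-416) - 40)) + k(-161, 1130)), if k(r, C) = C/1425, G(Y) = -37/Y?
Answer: I*√163662414085065/25935 ≈ 493.27*I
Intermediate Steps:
k(r, C) = C/1425 (k(r, C) = C*(1/1425) = C/1425)
√((G(1183) - (-585*(-416) - 40)) + k(-161, 1130)) = √((-37/1183 - (-585*(-416) - 40)) + (1/1425)*1130) = √((-37*1/1183 - (243360 - 40)) + 226/285) = √((-37/1183 - 1*243320) + 226/285) = √((-37/1183 - 243320) + 226/285) = √(-287847597/1183 + 226/285) = √(-82036297787/337155) = I*√163662414085065/25935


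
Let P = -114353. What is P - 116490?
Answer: -230843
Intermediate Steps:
P - 116490 = -114353 - 116490 = -230843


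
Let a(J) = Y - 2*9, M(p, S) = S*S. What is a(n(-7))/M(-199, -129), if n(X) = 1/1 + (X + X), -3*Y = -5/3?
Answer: -157/149769 ≈ -0.0010483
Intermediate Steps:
Y = 5/9 (Y = -(-5)/(3*3) = -⅓*(-5/3) = 5/9 ≈ 0.55556)
M(p, S) = S²
n(X) = 1 + 2*X
a(J) = -157/9 (a(J) = 5/9 - 2*9 = 5/9 - 18 = -157/9)
a(n(-7))/M(-199, -129) = -157/(9*((-129)²)) = -157/9/16641 = -157/9*1/16641 = -157/149769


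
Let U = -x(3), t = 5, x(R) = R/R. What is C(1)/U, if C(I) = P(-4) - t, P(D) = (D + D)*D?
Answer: -27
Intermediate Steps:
x(R) = 1
P(D) = 2*D**2 (P(D) = (2*D)*D = 2*D**2)
U = -1 (U = -1*1 = -1)
C(I) = 27 (C(I) = 2*(-4)**2 - 1*5 = 2*16 - 5 = 32 - 5 = 27)
C(1)/U = 27/(-1) = -1*27 = -27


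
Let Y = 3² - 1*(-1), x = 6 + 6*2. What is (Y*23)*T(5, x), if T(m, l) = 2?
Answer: 460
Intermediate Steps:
x = 18 (x = 6 + 12 = 18)
Y = 10 (Y = 9 + 1 = 10)
(Y*23)*T(5, x) = (10*23)*2 = 230*2 = 460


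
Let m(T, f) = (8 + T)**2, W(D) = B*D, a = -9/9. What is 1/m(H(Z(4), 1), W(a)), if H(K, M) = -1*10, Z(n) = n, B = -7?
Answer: 1/4 ≈ 0.25000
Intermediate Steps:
H(K, M) = -10
a = -1 (a = -9*1/9 = -1)
W(D) = -7*D
1/m(H(Z(4), 1), W(a)) = 1/((8 - 10)**2) = 1/((-2)**2) = 1/4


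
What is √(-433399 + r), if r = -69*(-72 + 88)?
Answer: I*√434503 ≈ 659.17*I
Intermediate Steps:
r = -1104 (r = -69*16 = -1104)
√(-433399 + r) = √(-433399 - 1104) = √(-434503) = I*√434503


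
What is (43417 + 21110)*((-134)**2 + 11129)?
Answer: 1876767795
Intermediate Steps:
(43417 + 21110)*((-134)**2 + 11129) = 64527*(17956 + 11129) = 64527*29085 = 1876767795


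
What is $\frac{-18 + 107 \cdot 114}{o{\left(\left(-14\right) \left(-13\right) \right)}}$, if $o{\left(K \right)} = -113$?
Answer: $- \frac{12180}{113} \approx -107.79$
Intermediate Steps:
$\frac{-18 + 107 \cdot 114}{o{\left(\left(-14\right) \left(-13\right) \right)}} = \frac{-18 + 107 \cdot 114}{-113} = \left(-18 + 12198\right) \left(- \frac{1}{113}\right) = 12180 \left(- \frac{1}{113}\right) = - \frac{12180}{113}$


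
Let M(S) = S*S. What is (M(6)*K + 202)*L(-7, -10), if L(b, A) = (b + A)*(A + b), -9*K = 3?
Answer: 54910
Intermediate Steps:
K = -⅓ (K = -⅑*3 = -⅓ ≈ -0.33333)
M(S) = S²
L(b, A) = (A + b)² (L(b, A) = (A + b)*(A + b) = (A + b)²)
(M(6)*K + 202)*L(-7, -10) = (6²*(-⅓) + 202)*(-10 - 7)² = (36*(-⅓) + 202)*(-17)² = (-12 + 202)*289 = 190*289 = 54910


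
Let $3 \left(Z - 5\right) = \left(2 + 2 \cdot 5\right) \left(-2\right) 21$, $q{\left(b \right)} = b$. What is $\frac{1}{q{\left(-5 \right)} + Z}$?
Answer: $- \frac{1}{168} \approx -0.0059524$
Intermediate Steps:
$Z = -163$ ($Z = 5 + \frac{\left(2 + 2 \cdot 5\right) \left(-2\right) 21}{3} = 5 + \frac{\left(2 + 10\right) \left(-2\right) 21}{3} = 5 + \frac{12 \left(-2\right) 21}{3} = 5 + \frac{\left(-24\right) 21}{3} = 5 + \frac{1}{3} \left(-504\right) = 5 - 168 = -163$)
$\frac{1}{q{\left(-5 \right)} + Z} = \frac{1}{-5 - 163} = \frac{1}{-168} = - \frac{1}{168}$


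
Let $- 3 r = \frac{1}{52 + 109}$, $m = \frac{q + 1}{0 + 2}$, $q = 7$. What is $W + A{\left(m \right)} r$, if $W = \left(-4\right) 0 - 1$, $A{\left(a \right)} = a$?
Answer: $- \frac{487}{483} \approx -1.0083$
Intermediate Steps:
$m = 4$ ($m = \frac{7 + 1}{0 + 2} = \frac{8}{2} = 8 \cdot \frac{1}{2} = 4$)
$r = - \frac{1}{483}$ ($r = - \frac{1}{3 \left(52 + 109\right)} = - \frac{1}{3 \cdot 161} = \left(- \frac{1}{3}\right) \frac{1}{161} = - \frac{1}{483} \approx -0.0020704$)
$W = -1$ ($W = 0 - 1 = -1$)
$W + A{\left(m \right)} r = -1 + 4 \left(- \frac{1}{483}\right) = -1 - \frac{4}{483} = - \frac{487}{483}$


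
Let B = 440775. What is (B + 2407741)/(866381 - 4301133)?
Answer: -712129/858688 ≈ -0.82932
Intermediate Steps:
(B + 2407741)/(866381 - 4301133) = (440775 + 2407741)/(866381 - 4301133) = 2848516/(-3434752) = 2848516*(-1/3434752) = -712129/858688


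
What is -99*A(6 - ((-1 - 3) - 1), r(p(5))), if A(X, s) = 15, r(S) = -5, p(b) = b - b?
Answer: -1485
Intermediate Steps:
p(b) = 0
-99*A(6 - ((-1 - 3) - 1), r(p(5))) = -99*15 = -1485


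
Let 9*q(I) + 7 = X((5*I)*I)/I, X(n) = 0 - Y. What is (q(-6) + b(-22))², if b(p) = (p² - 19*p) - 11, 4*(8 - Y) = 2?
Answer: 1027394809/1296 ≈ 7.9274e+5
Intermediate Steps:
Y = 15/2 (Y = 8 - ¼*2 = 8 - ½ = 15/2 ≈ 7.5000)
b(p) = -11 + p² - 19*p
X(n) = -15/2 (X(n) = 0 - 1*15/2 = 0 - 15/2 = -15/2)
q(I) = -7/9 - 5/(6*I) (q(I) = -7/9 + (-15/(2*I))/9 = -7/9 - 5/(6*I))
(q(-6) + b(-22))² = ((1/18)*(-15 - 14*(-6))/(-6) + (-11 + (-22)² - 19*(-22)))² = ((1/18)*(-⅙)*(-15 + 84) + (-11 + 484 + 418))² = ((1/18)*(-⅙)*69 + 891)² = (-23/36 + 891)² = (32053/36)² = 1027394809/1296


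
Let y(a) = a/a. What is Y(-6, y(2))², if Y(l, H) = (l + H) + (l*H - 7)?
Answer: 324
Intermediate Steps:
y(a) = 1
Y(l, H) = -7 + H + l + H*l (Y(l, H) = (H + l) + (H*l - 7) = (H + l) + (-7 + H*l) = -7 + H + l + H*l)
Y(-6, y(2))² = (-7 + 1 - 6 + 1*(-6))² = (-7 + 1 - 6 - 6)² = (-18)² = 324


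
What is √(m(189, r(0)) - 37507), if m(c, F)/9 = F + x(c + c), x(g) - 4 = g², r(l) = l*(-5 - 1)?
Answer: √1248485 ≈ 1117.4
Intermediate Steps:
r(l) = -6*l (r(l) = l*(-6) = -6*l)
x(g) = 4 + g²
m(c, F) = 36 + 9*F + 36*c² (m(c, F) = 9*(F + (4 + (c + c)²)) = 9*(F + (4 + (2*c)²)) = 9*(F + (4 + 4*c²)) = 9*(4 + F + 4*c²) = 36 + 9*F + 36*c²)
√(m(189, r(0)) - 37507) = √((36 + 9*(-6*0) + 36*189²) - 37507) = √((36 + 9*0 + 36*35721) - 37507) = √((36 + 0 + 1285956) - 37507) = √(1285992 - 37507) = √1248485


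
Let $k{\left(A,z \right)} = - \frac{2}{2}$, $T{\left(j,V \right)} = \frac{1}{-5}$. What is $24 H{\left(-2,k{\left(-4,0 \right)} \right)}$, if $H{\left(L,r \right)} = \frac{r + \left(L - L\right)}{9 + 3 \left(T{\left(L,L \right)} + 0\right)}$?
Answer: $- \frac{20}{7} \approx -2.8571$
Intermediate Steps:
$T{\left(j,V \right)} = - \frac{1}{5}$
$k{\left(A,z \right)} = -1$ ($k{\left(A,z \right)} = \left(-2\right) \frac{1}{2} = -1$)
$H{\left(L,r \right)} = \frac{5 r}{42}$ ($H{\left(L,r \right)} = \frac{r + \left(L - L\right)}{9 + 3 \left(- \frac{1}{5} + 0\right)} = \frac{r + 0}{9 + 3 \left(- \frac{1}{5}\right)} = \frac{r}{9 - \frac{3}{5}} = \frac{r}{\frac{42}{5}} = r \frac{5}{42} = \frac{5 r}{42}$)
$24 H{\left(-2,k{\left(-4,0 \right)} \right)} = 24 \cdot \frac{5}{42} \left(-1\right) = 24 \left(- \frac{5}{42}\right) = - \frac{20}{7}$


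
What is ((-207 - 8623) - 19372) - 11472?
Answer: -39674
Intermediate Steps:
((-207 - 8623) - 19372) - 11472 = (-8830 - 19372) - 11472 = -28202 - 11472 = -39674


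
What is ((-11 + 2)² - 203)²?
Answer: 14884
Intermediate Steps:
((-11 + 2)² - 203)² = ((-9)² - 203)² = (81 - 203)² = (-122)² = 14884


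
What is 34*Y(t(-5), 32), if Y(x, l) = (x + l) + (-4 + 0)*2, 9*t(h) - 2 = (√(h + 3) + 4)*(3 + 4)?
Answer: 2788/3 + 238*I*√2/9 ≈ 929.33 + 37.398*I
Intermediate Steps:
t(h) = 10/3 + 7*√(3 + h)/9 (t(h) = 2/9 + ((√(h + 3) + 4)*(3 + 4))/9 = 2/9 + ((√(3 + h) + 4)*7)/9 = 2/9 + ((4 + √(3 + h))*7)/9 = 2/9 + (28 + 7*√(3 + h))/9 = 2/9 + (28/9 + 7*√(3 + h)/9) = 10/3 + 7*√(3 + h)/9)
Y(x, l) = -8 + l + x (Y(x, l) = (l + x) - 4*2 = (l + x) - 8 = -8 + l + x)
34*Y(t(-5), 32) = 34*(-8 + 32 + (10/3 + 7*√(3 - 5)/9)) = 34*(-8 + 32 + (10/3 + 7*√(-2)/9)) = 34*(-8 + 32 + (10/3 + 7*(I*√2)/9)) = 34*(-8 + 32 + (10/3 + 7*I*√2/9)) = 34*(82/3 + 7*I*√2/9) = 2788/3 + 238*I*√2/9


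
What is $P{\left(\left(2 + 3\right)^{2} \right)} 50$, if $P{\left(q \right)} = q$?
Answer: $1250$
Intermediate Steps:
$P{\left(\left(2 + 3\right)^{2} \right)} 50 = \left(2 + 3\right)^{2} \cdot 50 = 5^{2} \cdot 50 = 25 \cdot 50 = 1250$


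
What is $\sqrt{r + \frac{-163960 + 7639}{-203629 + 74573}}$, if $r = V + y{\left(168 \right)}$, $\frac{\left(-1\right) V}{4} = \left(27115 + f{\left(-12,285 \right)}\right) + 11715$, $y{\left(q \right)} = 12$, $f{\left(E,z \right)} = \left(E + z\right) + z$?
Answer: $\frac{i \sqrt{163992474862654}}{32264} \approx 396.91 i$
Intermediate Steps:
$f{\left(E,z \right)} = E + 2 z$
$V = -157552$ ($V = - 4 \left(\left(27115 + \left(-12 + 2 \cdot 285\right)\right) + 11715\right) = - 4 \left(\left(27115 + \left(-12 + 570\right)\right) + 11715\right) = - 4 \left(\left(27115 + 558\right) + 11715\right) = - 4 \left(27673 + 11715\right) = \left(-4\right) 39388 = -157552$)
$r = -157540$ ($r = -157552 + 12 = -157540$)
$\sqrt{r + \frac{-163960 + 7639}{-203629 + 74573}} = \sqrt{-157540 + \frac{-163960 + 7639}{-203629 + 74573}} = \sqrt{-157540 - \frac{156321}{-129056}} = \sqrt{-157540 - - \frac{156321}{129056}} = \sqrt{-157540 + \frac{156321}{129056}} = \sqrt{- \frac{20331325919}{129056}} = \frac{i \sqrt{163992474862654}}{32264}$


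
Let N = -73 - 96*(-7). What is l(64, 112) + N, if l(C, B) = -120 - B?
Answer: 367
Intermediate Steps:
N = 599 (N = -73 + 672 = 599)
l(64, 112) + N = (-120 - 1*112) + 599 = (-120 - 112) + 599 = -232 + 599 = 367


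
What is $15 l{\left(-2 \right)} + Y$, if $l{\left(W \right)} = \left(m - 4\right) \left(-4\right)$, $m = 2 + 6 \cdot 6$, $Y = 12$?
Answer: $-2028$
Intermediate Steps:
$m = 38$ ($m = 2 + 36 = 38$)
$l{\left(W \right)} = -136$ ($l{\left(W \right)} = \left(38 - 4\right) \left(-4\right) = 34 \left(-4\right) = -136$)
$15 l{\left(-2 \right)} + Y = 15 \left(-136\right) + 12 = -2040 + 12 = -2028$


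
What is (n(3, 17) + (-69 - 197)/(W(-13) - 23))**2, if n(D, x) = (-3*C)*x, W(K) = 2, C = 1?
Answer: 13225/9 ≈ 1469.4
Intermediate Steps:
n(D, x) = -3*x (n(D, x) = (-3*1)*x = -3*x)
(n(3, 17) + (-69 - 197)/(W(-13) - 23))**2 = (-3*17 + (-69 - 197)/(2 - 23))**2 = (-51 - 266/(-21))**2 = (-51 - 266*(-1/21))**2 = (-51 + 38/3)**2 = (-115/3)**2 = 13225/9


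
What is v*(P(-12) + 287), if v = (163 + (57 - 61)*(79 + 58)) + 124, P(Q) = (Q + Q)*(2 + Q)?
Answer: -137547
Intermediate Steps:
P(Q) = 2*Q*(2 + Q) (P(Q) = (2*Q)*(2 + Q) = 2*Q*(2 + Q))
v = -261 (v = (163 - 4*137) + 124 = (163 - 548) + 124 = -385 + 124 = -261)
v*(P(-12) + 287) = -261*(2*(-12)*(2 - 12) + 287) = -261*(2*(-12)*(-10) + 287) = -261*(240 + 287) = -261*527 = -137547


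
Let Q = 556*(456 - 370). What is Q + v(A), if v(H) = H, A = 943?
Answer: 48759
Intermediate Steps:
Q = 47816 (Q = 556*86 = 47816)
Q + v(A) = 47816 + 943 = 48759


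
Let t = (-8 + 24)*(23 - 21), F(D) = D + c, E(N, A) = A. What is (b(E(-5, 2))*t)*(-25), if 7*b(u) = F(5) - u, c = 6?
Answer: -7200/7 ≈ -1028.6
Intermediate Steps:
F(D) = 6 + D (F(D) = D + 6 = 6 + D)
t = 32 (t = 16*2 = 32)
b(u) = 11/7 - u/7 (b(u) = ((6 + 5) - u)/7 = (11 - u)/7 = 11/7 - u/7)
(b(E(-5, 2))*t)*(-25) = ((11/7 - ⅐*2)*32)*(-25) = ((11/7 - 2/7)*32)*(-25) = ((9/7)*32)*(-25) = (288/7)*(-25) = -7200/7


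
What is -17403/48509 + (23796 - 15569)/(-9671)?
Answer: -29862524/24691081 ≈ -1.2094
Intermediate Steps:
-17403/48509 + (23796 - 15569)/(-9671) = -17403*1/48509 + 8227*(-1/9671) = -17403/48509 - 433/509 = -29862524/24691081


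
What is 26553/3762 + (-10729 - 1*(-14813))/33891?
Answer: 3081723/429286 ≈ 7.1787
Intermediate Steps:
26553/3762 + (-10729 - 1*(-14813))/33891 = 26553*(1/3762) + (-10729 + 14813)*(1/33891) = 8851/1254 + 4084*(1/33891) = 8851/1254 + 4084/33891 = 3081723/429286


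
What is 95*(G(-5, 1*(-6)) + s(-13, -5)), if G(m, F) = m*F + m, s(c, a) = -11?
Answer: 1330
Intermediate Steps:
G(m, F) = m + F*m (G(m, F) = F*m + m = m + F*m)
95*(G(-5, 1*(-6)) + s(-13, -5)) = 95*(-5*(1 + 1*(-6)) - 11) = 95*(-5*(1 - 6) - 11) = 95*(-5*(-5) - 11) = 95*(25 - 11) = 95*14 = 1330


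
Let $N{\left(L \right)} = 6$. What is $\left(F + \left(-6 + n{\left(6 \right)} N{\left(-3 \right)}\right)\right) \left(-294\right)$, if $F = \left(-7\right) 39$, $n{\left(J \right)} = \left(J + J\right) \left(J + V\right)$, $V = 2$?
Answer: $-87318$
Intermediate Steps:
$n{\left(J \right)} = 2 J \left(2 + J\right)$ ($n{\left(J \right)} = \left(J + J\right) \left(J + 2\right) = 2 J \left(2 + J\right)$)
$F = -273$
$\left(F + \left(-6 + n{\left(6 \right)} N{\left(-3 \right)}\right)\right) \left(-294\right) = \left(-273 - \left(6 - 2 \cdot 6 \left(2 + 6\right) 6\right)\right) \left(-294\right) = \left(-273 - \left(6 - 2 \cdot 6 \cdot 8 \cdot 6\right)\right) \left(-294\right) = \left(-273 + \left(-6 + 96 \cdot 6\right)\right) \left(-294\right) = \left(-273 + \left(-6 + 576\right)\right) \left(-294\right) = \left(-273 + 570\right) \left(-294\right) = 297 \left(-294\right) = -87318$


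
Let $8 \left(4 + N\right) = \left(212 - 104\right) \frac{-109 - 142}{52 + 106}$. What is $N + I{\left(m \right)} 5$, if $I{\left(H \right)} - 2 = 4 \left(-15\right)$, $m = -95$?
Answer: $- \frac{99681}{316} \approx -315.45$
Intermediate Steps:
$I{\left(H \right)} = -58$ ($I{\left(H \right)} = 2 + 4 \left(-15\right) = 2 - 60 = -58$)
$N = - \frac{8041}{316}$ ($N = -4 + \frac{\left(212 - 104\right) \frac{-109 - 142}{52 + 106}}{8} = -4 + \frac{108 \left(- \frac{251}{158}\right)}{8} = -4 + \frac{1}{8} \left(- \frac{13554}{79}\right) = -4 - \frac{6777}{316} = - \frac{8041}{316} \approx -25.446$)
$N + I{\left(m \right)} 5 = - \frac{8041}{316} - 290 = - \frac{99681}{316}$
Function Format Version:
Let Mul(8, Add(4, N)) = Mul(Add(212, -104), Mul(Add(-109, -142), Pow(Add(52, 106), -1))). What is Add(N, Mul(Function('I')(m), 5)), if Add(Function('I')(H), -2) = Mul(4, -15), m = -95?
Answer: Rational(-99681, 316) ≈ -315.45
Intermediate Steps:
Function('I')(H) = -58 (Function('I')(H) = Add(2, Mul(4, -15)) = Add(2, -60) = -58)
N = Rational(-8041, 316) (N = Add(-4, Mul(Rational(1, 8), Mul(Add(212, -104), Mul(Add(-109, -142), Pow(Add(52, 106), -1))))) = Add(-4, Mul(Rational(1, 8), Mul(108, Mul(-251, Pow(158, -1))))) = Add(-4, Mul(Rational(1, 8), Mul(108, Mul(-251, Rational(1, 158))))) = Add(-4, Mul(Rational(1, 8), Mul(108, Rational(-251, 158)))) = Add(-4, Mul(Rational(1, 8), Rational(-13554, 79))) = Add(-4, Rational(-6777, 316)) = Rational(-8041, 316) ≈ -25.446)
Add(N, Mul(Function('I')(m), 5)) = Add(Rational(-8041, 316), Mul(-58, 5)) = Add(Rational(-8041, 316), -290) = Rational(-99681, 316)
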